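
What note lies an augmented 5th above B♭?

A fifth above B lands on the letter F.
An augmented fifth spans 8 semitones, so Bb moves to pitch class 6. On the letter F that is F#.

F#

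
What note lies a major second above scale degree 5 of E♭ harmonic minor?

C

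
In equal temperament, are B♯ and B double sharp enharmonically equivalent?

Two spellings are enharmonically equivalent only if they share a pitch class.
Here B# → 0, B## → 1; 0 ≠ 1, so they are not.

No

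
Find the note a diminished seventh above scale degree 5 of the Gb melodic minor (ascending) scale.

Cbb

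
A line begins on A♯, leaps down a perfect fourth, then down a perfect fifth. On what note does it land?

A perfect fourth down from A# is E# (letter E, 5 semitones down).
A perfect fifth down from E# is A# (letter A, 7 semitones down).

A#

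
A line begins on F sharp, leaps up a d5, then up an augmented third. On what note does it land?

E#

A diminished fifth up from F# is C (letter C, 6 semitones up).
An augmented third up from C is E# (letter E, 5 semitones up).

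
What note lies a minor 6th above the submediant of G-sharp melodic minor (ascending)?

C#

The submediant of G# melodic minor (ascending) is E#.
A minor sixth (8 semitones) above E# lands on the letter C, giving C#.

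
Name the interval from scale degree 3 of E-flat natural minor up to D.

Scale degree 3 of Eb natural minor is Gb.
Gb up to D: letters G→D make it a fifth; 8 semitones makes it augmented.

augmented fifth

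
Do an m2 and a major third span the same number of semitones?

A minor second spans 1 semitone; a major third spans 4.
The spans differ, so they are not enharmonic equivalents.

No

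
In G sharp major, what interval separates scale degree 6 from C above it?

Scale degree 6 of G# major is E#.
E# up to C: letters E→C make it a sixth; 7 semitones makes it diminished.

diminished sixth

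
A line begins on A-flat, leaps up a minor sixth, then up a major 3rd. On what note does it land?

Ab

A minor sixth up from Ab is Fb (letter F, 8 semitones up).
A major third up from Fb is Ab (letter A, 4 semitones up).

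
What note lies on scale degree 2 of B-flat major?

Degree 2 takes the letter 1 step above B, which is C.
In major, degree 2 sits 2 semitones above the tonic. Bb + 2 semitones is pitch class 0, spelled on C as C.

C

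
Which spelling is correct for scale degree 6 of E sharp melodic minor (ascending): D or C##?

Each scale degree takes a distinct letter name. Degree 6 of a scale on E must use the letter C.
C## and D are enharmonically the same pitch, but only C## uses the letter C, so it is the correct spelling here.

C##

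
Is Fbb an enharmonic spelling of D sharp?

Fbb = pitch class 3 and D# = pitch class 3 — the same pitch class, so they are enharmonic equivalents.

Yes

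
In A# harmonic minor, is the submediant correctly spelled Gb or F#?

Each scale degree takes a distinct letter name. Degree 6 of a scale on A must use the letter F.
F# and Gb are enharmonically the same pitch, but only F# uses the letter F, so it is the correct spelling here.

F#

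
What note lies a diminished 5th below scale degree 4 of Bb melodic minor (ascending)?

A

Scale degree 4 of Bb melodic minor (ascending) is Eb.
A diminished fifth (6 semitones) below Eb lands on the letter A, giving A.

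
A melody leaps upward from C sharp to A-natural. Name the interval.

The letter names run C→A, a span of 5 letter steps, so the interval is some kind of sixth.
C# to A is 8 semitones. A major sixth is 9, so 8 makes it minor.

minor sixth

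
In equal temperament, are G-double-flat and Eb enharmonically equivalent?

No

Gbb is pitch class 5; Eb is pitch class 3.
The pitch classes differ (5 vs. 3), so they are not enharmonic equivalents.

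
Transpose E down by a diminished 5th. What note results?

A#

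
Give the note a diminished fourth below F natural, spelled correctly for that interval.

A fourth below F lands on the letter C.
A diminished fourth spans 4 semitones, so F moves to pitch class 1. On the letter C that is C#.

C#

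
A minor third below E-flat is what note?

E down a major third is C, so the target letter is C.
From Eb, a minor third is 3 semitones down: C.

C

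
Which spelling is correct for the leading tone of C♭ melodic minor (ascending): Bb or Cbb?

Each scale degree takes a distinct letter name. Degree 7 of a scale on C must use the letter B.
Bb and Cbb are enharmonically the same pitch, but only Bb uses the letter B, so it is the correct spelling here.

Bb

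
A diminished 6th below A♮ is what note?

C##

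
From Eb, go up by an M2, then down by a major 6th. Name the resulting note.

A major second up from Eb is F (letter F, 2 semitones up).
A major sixth down from F is Ab (letter A, 9 semitones down).

Ab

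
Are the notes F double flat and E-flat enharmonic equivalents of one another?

Fbb = pitch class 3 and Eb = pitch class 3 — the same pitch class, so they are enharmonic equivalents.

Yes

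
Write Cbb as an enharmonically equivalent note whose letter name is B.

Bb

Plain B sits 1 semitone above Cbb, so on the letter B the same pitch needs a flat: Bb.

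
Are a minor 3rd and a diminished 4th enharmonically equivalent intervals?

No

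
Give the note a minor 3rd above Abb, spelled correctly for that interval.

Cbb

A up a major third is C#, so the target letter is C.
From Abb, a minor third is 3 semitones up: Cbb.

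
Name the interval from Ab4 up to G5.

major seventh

The letter names run A→G, a span of 6 letter steps, so the interval is some kind of seventh.
Ab to G is 11 semitones. A major seventh is 11, so 11 makes it major.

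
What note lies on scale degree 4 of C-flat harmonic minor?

Fb

Degree 4 takes the letter 3 steps above C, which is F.
In harmonic minor, degree 4 sits 5 semitones above the tonic. Cb + 5 semitones is pitch class 4, spelled on F as Fb.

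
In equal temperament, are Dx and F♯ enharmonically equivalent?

No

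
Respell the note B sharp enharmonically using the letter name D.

Dbb

B# is pitch class 0. The letter D alone is pitch class 2.
To reach pitch class 0 from D requires an offset of -2 semitones, i.e. double flat: Dbb.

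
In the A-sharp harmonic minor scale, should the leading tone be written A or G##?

Each scale degree takes a distinct letter name. Degree 7 of a scale on A must use the letter G.
G## and A are enharmonically the same pitch, but only G## uses the letter G, so it is the correct spelling here.

G##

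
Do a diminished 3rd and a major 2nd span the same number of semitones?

Yes

A diminished third spans 2 semitones; a major second spans 2.
They are enharmonically equivalent.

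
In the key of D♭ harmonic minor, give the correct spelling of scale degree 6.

Bbb

Degree 6 takes the letter 5 steps above D, which is B.
In harmonic minor, degree 6 sits 8 semitones above the tonic. Db + 8 semitones is pitch class 9, spelled on B as Bbb.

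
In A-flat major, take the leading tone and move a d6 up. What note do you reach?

Ebb

The leading tone of Ab major is G.
A diminished sixth (7 semitones) above G lands on the letter E, giving Ebb.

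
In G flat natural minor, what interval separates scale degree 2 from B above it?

augmented second

Scale degree 2 of Gb natural minor is Ab.
Ab up to B: letters A→B make it a second; 3 semitones makes it augmented.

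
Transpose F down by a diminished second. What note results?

E#

F down a major second is Eb, so the target letter is E.
From F, a diminished second is 0 semitones down: E#.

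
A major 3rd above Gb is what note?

Bb

G up a major third is B, so the target letter is B.
From Gb, a major third is 4 semitones up: Bb.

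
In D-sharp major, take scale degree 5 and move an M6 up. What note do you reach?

F##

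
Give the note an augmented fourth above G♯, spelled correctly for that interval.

C##

A fourth above G lands on the letter C.
An augmented fourth spans 6 semitones, so G# moves to pitch class 2. On the letter C that is C##.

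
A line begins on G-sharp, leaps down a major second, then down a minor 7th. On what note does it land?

G#

A major second down from G# is F# (letter F, 2 semitones down).
A minor seventh down from F# is G# (letter G, 10 semitones down).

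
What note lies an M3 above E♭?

G

E up a major third is G#, so the target letter is G.
From Eb, a major third is 4 semitones up: G.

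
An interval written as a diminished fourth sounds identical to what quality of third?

A diminished fourth spans 4 semitones.
A third spanning 4 semitones is major (the major third is 4).

major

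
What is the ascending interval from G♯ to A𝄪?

augmented second

Counting letters G–A gives a second.
G#→A## = 3 semitones, 1 wider than the major second (2), so augmented.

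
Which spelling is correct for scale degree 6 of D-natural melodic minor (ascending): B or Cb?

B

Each scale degree takes a distinct letter name. Degree 6 of a scale on D must use the letter B.
B and Cb are enharmonically the same pitch, but only B uses the letter B, so it is the correct spelling here.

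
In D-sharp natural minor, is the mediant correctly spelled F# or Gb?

F#

Each scale degree takes a distinct letter name. Degree 3 of a scale on D must use the letter F.
F# and Gb are enharmonically the same pitch, but only F# uses the letter F, so it is the correct spelling here.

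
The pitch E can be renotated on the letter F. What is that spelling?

Plain F sits 1 semitone above E, so on the letter F the same pitch needs a flat: Fb.

Fb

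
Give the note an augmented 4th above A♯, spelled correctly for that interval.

D##

A up a perfect fourth is D, so the target letter is D.
From A#, an augmented fourth is 6 semitones up: D##.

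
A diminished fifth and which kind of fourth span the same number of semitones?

augmented

A diminished fifth spans 6 semitones.
A fourth spanning 6 semitones is augmented (the perfect fourth is 5).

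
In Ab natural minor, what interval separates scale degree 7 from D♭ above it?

Scale degree 7 of Ab natural minor is Gb.
Gb up to Db: letters G→D make it a fifth; 7 semitones makes it perfect.

perfect fifth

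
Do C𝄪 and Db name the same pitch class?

No

Two spellings are enharmonically equivalent only if they share a pitch class.
Here C## → 2, Db → 1; 1 ≠ 2, so they are not.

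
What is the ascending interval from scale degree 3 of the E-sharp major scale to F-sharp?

Scale degree 3 of E# major is G##.
G## up to F#: letters G→F make it a seventh; 9 semitones makes it diminished.

diminished seventh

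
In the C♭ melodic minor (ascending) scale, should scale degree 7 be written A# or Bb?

Bb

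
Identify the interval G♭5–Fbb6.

The letter names run G→F, a span of 6 letter steps, so the interval is some kind of seventh.
Gb to Fbb is 9 semitones. A major seventh is 11, so 9 makes it diminished.

diminished seventh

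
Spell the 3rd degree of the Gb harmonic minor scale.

Bbb

The Gb harmonic minor scale runs Gb Ab Bbb Cb Db Ebb F.
Degree 3 is Bbb.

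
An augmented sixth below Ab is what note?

Cbb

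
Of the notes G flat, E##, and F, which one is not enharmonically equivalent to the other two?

In 12-tone equal temperament, enharmonic equivalents share a pitch class. Gb is pitch class 6; E## is pitch class 6; F is pitch class 5.
Gb and E## share pitch class 6, while F is pitch class 5.

F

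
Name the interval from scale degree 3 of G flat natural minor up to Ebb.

Scale degree 3 of Gb natural minor is Bbb.
Bbb up to Ebb: letters B→E make it a fourth; 5 semitones makes it perfect.

perfect fourth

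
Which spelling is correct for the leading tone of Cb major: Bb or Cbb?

Each scale degree takes a distinct letter name. Degree 7 of a scale on C must use the letter B.
Bb and Cbb are enharmonically the same pitch, but only Bb uses the letter B, so it is the correct spelling here.

Bb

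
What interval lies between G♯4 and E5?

minor sixth

The letter names run G→E, a span of 5 letter steps, so the interval is some kind of sixth.
G# to E is 8 semitones. A major sixth is 9, so 8 makes it minor.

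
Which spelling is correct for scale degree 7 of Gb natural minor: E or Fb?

Fb

Each scale degree takes a distinct letter name. Degree 7 of a scale on G must use the letter F.
Fb and E are enharmonically the same pitch, but only Fb uses the letter F, so it is the correct spelling here.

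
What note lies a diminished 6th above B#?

B up a major sixth is G#, so the target letter is G.
From B#, a diminished sixth is 7 semitones up: G.

G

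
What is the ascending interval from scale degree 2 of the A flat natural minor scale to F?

Scale degree 2 of Ab natural minor is Bb.
Bb up to F: letters B→F make it a fifth; 7 semitones makes it perfect.

perfect fifth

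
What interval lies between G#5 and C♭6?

Counting letters G–A–B–C gives a fourth.
G#→Cb = 3 semitones, 2 narrower than the perfect fourth (5), so doubly diminished.

doubly diminished fourth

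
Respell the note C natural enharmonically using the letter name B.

B#

C is pitch class 0. The letter B alone is pitch class 11.
To reach pitch class 0 from B requires an offset of +1 semitone, i.e. sharp: B#.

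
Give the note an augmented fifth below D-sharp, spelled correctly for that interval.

D down a perfect fifth is G, so the target letter is G.
From D#, an augmented fifth is 8 semitones down: G.

G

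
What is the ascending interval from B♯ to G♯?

minor sixth

The letter names run B→G, a span of 5 letter steps, so the interval is some kind of sixth.
B# to G# is 8 semitones. A major sixth is 9, so 8 makes it minor.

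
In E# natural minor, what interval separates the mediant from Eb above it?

The mediant of E# natural minor is G#.
G# up to Eb: letters G→E make it a sixth; 7 semitones makes it diminished.

diminished sixth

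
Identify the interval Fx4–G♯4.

The letter names run F→G, a span of 1 letter step, so the interval is some kind of second.
F## to G# is 1 semitone. A major second is 2, so 1 makes it minor.

minor second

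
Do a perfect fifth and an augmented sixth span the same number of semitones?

No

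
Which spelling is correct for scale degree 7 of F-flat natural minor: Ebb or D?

Ebb

Each scale degree takes a distinct letter name. Degree 7 of a scale on F must use the letter E.
Ebb and D are enharmonically the same pitch, but only Ebb uses the letter E, so it is the correct spelling here.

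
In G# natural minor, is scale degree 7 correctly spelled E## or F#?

F#

Each scale degree takes a distinct letter name. Degree 7 of a scale on G must use the letter F.
F# and E## are enharmonically the same pitch, but only F# uses the letter F, so it is the correct spelling here.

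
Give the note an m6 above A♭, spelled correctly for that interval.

Fb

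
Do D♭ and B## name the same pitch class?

Db = pitch class 1 and B## = pitch class 1 — the same pitch class, so they are enharmonic equivalents.

Yes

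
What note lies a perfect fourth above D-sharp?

G#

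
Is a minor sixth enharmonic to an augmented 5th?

Yes

A minor sixth spans 8 semitones; an augmented fifth spans 8.
They are enharmonically equivalent.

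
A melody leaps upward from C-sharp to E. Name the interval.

minor third

The letter names run C→E, a span of 2 letter steps, so the interval is some kind of third.
C# to E is 3 semitones. A major third is 4, so 3 makes it minor.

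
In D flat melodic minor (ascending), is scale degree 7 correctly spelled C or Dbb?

C

Each scale degree takes a distinct letter name. Degree 7 of a scale on D must use the letter C.
C and Dbb are enharmonically the same pitch, but only C uses the letter C, so it is the correct spelling here.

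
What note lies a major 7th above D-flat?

D up a major seventh is C#, so the target letter is C.
From Db, a major seventh is 11 semitones up: C.

C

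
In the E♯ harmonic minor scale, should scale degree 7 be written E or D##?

D##

Each scale degree takes a distinct letter name. Degree 7 of a scale on E must use the letter D.
D## and E are enharmonically the same pitch, but only D## uses the letter D, so it is the correct spelling here.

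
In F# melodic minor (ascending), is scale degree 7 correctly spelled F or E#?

E#

Each scale degree takes a distinct letter name. Degree 7 of a scale on F must use the letter E.
E# and F are enharmonically the same pitch, but only E# uses the letter E, so it is the correct spelling here.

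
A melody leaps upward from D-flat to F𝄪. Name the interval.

doubly augmented third

Counting letters D–E–F gives a third.
Db→F## = 6 semitones, 2 wider than the major third (4), so doubly augmented.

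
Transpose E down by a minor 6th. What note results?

E down a major sixth is G, so the target letter is G.
From E, a minor sixth is 8 semitones down: G#.

G#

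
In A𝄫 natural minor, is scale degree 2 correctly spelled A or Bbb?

Bbb

Each scale degree takes a distinct letter name. Degree 2 of a scale on A must use the letter B.
Bbb and A are enharmonically the same pitch, but only Bbb uses the letter B, so it is the correct spelling here.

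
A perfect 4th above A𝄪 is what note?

A fourth above A lands on the letter D.
A perfect fourth spans 5 semitones, so A## moves to pitch class 4. On the letter D that is D##.

D##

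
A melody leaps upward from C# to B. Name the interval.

minor seventh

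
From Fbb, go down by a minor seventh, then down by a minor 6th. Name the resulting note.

Bbb

A minor seventh down from Fbb is Gbb (letter G, 10 semitones down).
A minor sixth down from Gbb is Bbb (letter B, 8 semitones down).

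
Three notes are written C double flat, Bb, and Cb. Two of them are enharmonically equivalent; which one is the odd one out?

In 12-tone equal temperament, enharmonic equivalents share a pitch class. Cbb is pitch class 10; Bb is pitch class 10; Cb is pitch class 11.
Cbb and Bb share pitch class 10, while Cb is pitch class 11.

Cb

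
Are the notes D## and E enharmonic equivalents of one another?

Yes

D## = pitch class 4 and E = pitch class 4 — the same pitch class, so they are enharmonic equivalents.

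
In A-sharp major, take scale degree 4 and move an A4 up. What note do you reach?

G##

Scale degree 4 of A# major is D#.
An augmented fourth (6 semitones) above D# lands on the letter G, giving G##.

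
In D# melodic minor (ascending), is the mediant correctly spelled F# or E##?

F#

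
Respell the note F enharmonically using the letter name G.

Gbb

F is pitch class 5. The letter G alone is pitch class 7.
To reach pitch class 5 from G requires an offset of -2 semitones, i.e. double flat: Gbb.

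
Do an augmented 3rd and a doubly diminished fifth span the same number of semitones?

An augmented third spans 5 semitones; a doubly diminished fifth spans 5.
They are enharmonically equivalent.

Yes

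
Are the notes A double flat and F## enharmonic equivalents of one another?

Abb = pitch class 7 and F## = pitch class 7 — the same pitch class, so they are enharmonic equivalents.

Yes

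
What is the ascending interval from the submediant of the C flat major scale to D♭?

The submediant of Cb major is Ab.
Ab up to Db: letters A→D make it a fourth; 5 semitones makes it perfect.

perfect fourth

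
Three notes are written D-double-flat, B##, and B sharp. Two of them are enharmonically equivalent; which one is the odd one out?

In 12-tone equal temperament, enharmonic equivalents share a pitch class. Dbb is pitch class 0; B## is pitch class 1; B# is pitch class 0.
Dbb and B# share pitch class 0, while B## is pitch class 1.

B##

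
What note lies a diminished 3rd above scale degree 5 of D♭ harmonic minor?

Cbb

Scale degree 5 of Db harmonic minor is Ab.
A diminished third (2 semitones) above Ab lands on the letter C, giving Cbb.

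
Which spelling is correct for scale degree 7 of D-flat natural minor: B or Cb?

Cb

Each scale degree takes a distinct letter name. Degree 7 of a scale on D must use the letter C.
Cb and B are enharmonically the same pitch, but only Cb uses the letter C, so it is the correct spelling here.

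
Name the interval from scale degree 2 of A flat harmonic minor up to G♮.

Scale degree 2 of Ab harmonic minor is Bb.
Bb up to G: letters B→G make it a sixth; 9 semitones makes it major.

major sixth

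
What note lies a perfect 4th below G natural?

G down a perfect fourth is D, so the target letter is D.
From G, a perfect fourth is 5 semitones down: D.

D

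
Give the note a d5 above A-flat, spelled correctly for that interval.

Ebb

A fifth above A lands on the letter E.
A diminished fifth spans 6 semitones, so Ab moves to pitch class 2. On the letter E that is Ebb.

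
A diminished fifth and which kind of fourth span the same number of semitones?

A diminished fifth spans 6 semitones.
A fourth spanning 6 semitones is augmented (the perfect fourth is 5).

augmented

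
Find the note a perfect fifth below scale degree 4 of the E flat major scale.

Scale degree 4 of Eb major is Ab.
A perfect fifth (7 semitones) below Ab lands on the letter D, giving Db.

Db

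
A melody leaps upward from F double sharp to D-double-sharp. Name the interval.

The letter names run F→D, a span of 5 letter steps, so the interval is some kind of sixth.
F## to D## is 9 semitones. A major sixth is 9, so 9 makes it major.

major sixth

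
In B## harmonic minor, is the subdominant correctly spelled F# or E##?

E##

Each scale degree takes a distinct letter name. Degree 4 of a scale on B must use the letter E.
E## and F# are enharmonically the same pitch, but only E## uses the letter E, so it is the correct spelling here.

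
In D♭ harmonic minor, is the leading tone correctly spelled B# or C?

C

Each scale degree takes a distinct letter name. Degree 7 of a scale on D must use the letter C.
C and B# are enharmonically the same pitch, but only C uses the letter C, so it is the correct spelling here.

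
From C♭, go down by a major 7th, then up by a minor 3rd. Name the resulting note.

A major seventh down from Cb is Dbb (letter D, 11 semitones down).
A minor third up from Dbb is Fbb (letter F, 3 semitones up).

Fbb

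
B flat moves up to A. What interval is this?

major seventh

Counting letters B–C–D–E–F–G–A gives a seventh.
Bb→A = 11 semitones, exactly the major seventh.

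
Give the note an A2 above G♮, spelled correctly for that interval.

G up a major second is A, so the target letter is A.
From G, an augmented second is 3 semitones up: A#.

A#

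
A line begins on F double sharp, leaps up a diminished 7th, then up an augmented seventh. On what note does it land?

D##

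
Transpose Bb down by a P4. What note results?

F

A fourth below B lands on the letter F.
A perfect fourth spans 5 semitones, so Bb moves to pitch class 5. On the letter F that is F.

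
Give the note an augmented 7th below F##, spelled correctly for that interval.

G

A seventh below F lands on the letter G.
An augmented seventh spans 12 semitones, so F## moves to pitch class 7. On the letter G that is G.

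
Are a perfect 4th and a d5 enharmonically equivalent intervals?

No

A perfect fourth spans 5 semitones; a diminished fifth spans 6.
The spans differ, so they are not enharmonic equivalents.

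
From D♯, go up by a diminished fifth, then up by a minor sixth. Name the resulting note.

A diminished fifth up from D# is A (letter A, 6 semitones up).
A minor sixth up from A is F (letter F, 8 semitones up).

F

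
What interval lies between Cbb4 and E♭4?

Counting letters C–D–E gives a third.
Cbb→Eb = 5 semitones, 1 wider than the major third (4), so augmented.

augmented third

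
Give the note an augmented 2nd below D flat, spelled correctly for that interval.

A second below D lands on the letter C.
An augmented second spans 3 semitones, so Db moves to pitch class 10. On the letter C that is Cbb.

Cbb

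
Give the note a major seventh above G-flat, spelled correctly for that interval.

F

A seventh above G lands on the letter F.
A major seventh spans 11 semitones, so Gb moves to pitch class 5. On the letter F that is F.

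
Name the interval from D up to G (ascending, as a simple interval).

The letter names run D→G, a span of 3 letter steps, so the interval is some kind of fourth.
D to G is 5 semitones. A perfect fourth is 5, so 5 makes it perfect.

perfect fourth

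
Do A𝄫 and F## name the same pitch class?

Yes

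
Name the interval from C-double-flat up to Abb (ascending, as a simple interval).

major sixth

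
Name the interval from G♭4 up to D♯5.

The letter names run G→D, a span of 4 letter steps, so the interval is some kind of fifth.
Gb to D# is 9 semitones. A perfect fifth is 7, so 9 makes it doubly augmented.

doubly augmented fifth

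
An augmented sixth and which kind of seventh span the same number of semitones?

An augmented sixth spans 10 semitones.
A seventh spanning 10 semitones is minor (the major seventh is 11).

minor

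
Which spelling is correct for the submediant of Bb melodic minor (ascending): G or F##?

G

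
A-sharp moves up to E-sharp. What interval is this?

Counting letters A–B–C–D–E gives a fifth.
A#→E# = 7 semitones, exactly the perfect fifth.

perfect fifth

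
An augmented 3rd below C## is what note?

A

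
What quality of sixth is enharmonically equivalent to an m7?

augmented

A minor seventh spans 10 semitones.
A sixth spanning 10 semitones is augmented (the major sixth is 9).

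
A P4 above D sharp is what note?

G#

D up a perfect fourth is G, so the target letter is G.
From D#, a perfect fourth is 5 semitones up: G#.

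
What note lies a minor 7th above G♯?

A seventh above G lands on the letter F.
A minor seventh spans 10 semitones, so G# moves to pitch class 6. On the letter F that is F#.

F#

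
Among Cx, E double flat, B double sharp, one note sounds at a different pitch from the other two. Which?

B##

In 12-tone equal temperament, enharmonic equivalents share a pitch class. C## is pitch class 2; Ebb is pitch class 2; B## is pitch class 1.
C## and Ebb share pitch class 2, while B## is pitch class 1.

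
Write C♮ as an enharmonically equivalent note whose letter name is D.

Plain D sits 2 semitones above C, so on the letter D the same pitch needs a double flat: Dbb.

Dbb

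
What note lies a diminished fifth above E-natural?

Bb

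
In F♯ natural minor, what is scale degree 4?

The F# natural minor scale runs F# G# A B C# D E.
Degree 4 is B.

B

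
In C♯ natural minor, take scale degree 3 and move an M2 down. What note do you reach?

D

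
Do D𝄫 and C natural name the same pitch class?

Yes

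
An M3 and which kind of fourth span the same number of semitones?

A major third spans 4 semitones.
A fourth spanning 4 semitones is diminished (the perfect fourth is 5).

diminished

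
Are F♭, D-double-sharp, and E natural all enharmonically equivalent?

Fb is pitch class 4; D## is pitch class 4; E is pitch class 4.
All spellings map to pitch class 4, so they are enharmonically equivalent.

Yes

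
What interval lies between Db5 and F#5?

augmented third

The letter names run D→F, a span of 2 letter steps, so the interval is some kind of third.
Db to F# is 5 semitones. A major third is 4, so 5 makes it augmented.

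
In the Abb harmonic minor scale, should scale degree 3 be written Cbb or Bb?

Cbb

Each scale degree takes a distinct letter name. Degree 3 of a scale on A must use the letter C.
Cbb and Bb are enharmonically the same pitch, but only Cbb uses the letter C, so it is the correct spelling here.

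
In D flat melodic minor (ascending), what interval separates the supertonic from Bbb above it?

diminished fifth

The supertonic of Db melodic minor (ascending) is Eb.
Eb up to Bbb: letters E→B make it a fifth; 6 semitones makes it diminished.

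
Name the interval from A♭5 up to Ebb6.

The letter names run A→E, a span of 4 letter steps, so the interval is some kind of fifth.
Ab to Ebb is 6 semitones. A perfect fifth is 7, so 6 makes it diminished.

diminished fifth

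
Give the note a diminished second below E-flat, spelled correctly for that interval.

D#

E down a major second is D, so the target letter is D.
From Eb, a diminished second is 0 semitones down: D#.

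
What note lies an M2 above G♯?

G up a major second is A, so the target letter is A.
From G#, a major second is 2 semitones up: A#.

A#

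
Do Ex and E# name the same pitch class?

E## is pitch class 6; E# is pitch class 5.
The pitch classes differ (6 vs. 5), so they are not enharmonic equivalents.

No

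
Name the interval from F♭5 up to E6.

The letter names run F→E, a span of 6 letter steps, so the interval is some kind of seventh.
Fb to E is 12 semitones. A major seventh is 11, so 12 makes it augmented.

augmented seventh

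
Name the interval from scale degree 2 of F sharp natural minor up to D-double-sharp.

augmented fifth

Scale degree 2 of F# natural minor is G#.
G# up to D##: letters G→D make it a fifth; 8 semitones makes it augmented.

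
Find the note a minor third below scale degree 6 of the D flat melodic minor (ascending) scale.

G

Scale degree 6 of Db melodic minor (ascending) is Bb.
A minor third (3 semitones) below Bb lands on the letter G, giving G.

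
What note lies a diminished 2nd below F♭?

F down a major second is Eb, so the target letter is E.
From Fb, a diminished second is 0 semitones down: E.

E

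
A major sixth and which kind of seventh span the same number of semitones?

A major sixth spans 9 semitones.
A seventh spanning 9 semitones is diminished (the major seventh is 11).

diminished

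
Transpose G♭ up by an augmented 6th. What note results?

G up a major sixth is E, so the target letter is E.
From Gb, an augmented sixth is 10 semitones up: E.

E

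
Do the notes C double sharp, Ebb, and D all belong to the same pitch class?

Yes

C## = pitch class 2 and Ebb = pitch class 2 and D = pitch class 2 — the same pitch class, so they are enharmonic equivalents.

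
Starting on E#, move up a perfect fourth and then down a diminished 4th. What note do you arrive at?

E##

A perfect fourth up from E# is A# (letter A, 5 semitones up).
A diminished fourth down from A# is E## (letter E, 4 semitones down).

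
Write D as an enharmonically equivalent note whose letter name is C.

C##

D is pitch class 2. The letter C alone is pitch class 0.
To reach pitch class 2 from C requires an offset of +2 semitones, i.e. double sharp: C##.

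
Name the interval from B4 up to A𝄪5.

The letter names run B→A, a span of 6 letter steps, so the interval is some kind of seventh.
B to A## is 12 semitones. A major seventh is 11, so 12 makes it augmented.

augmented seventh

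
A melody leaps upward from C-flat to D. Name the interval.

augmented second

The letter names run C→D, a span of 1 letter step, so the interval is some kind of second.
Cb to D is 3 semitones. A major second is 2, so 3 makes it augmented.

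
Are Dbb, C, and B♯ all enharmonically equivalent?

Dbb = pitch class 0 and C = pitch class 0 and B# = pitch class 0 — the same pitch class, so they are enharmonic equivalents.

Yes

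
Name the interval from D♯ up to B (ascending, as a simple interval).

The letter names run D→B, a span of 5 letter steps, so the interval is some kind of sixth.
D# to B is 8 semitones. A major sixth is 9, so 8 makes it minor.

minor sixth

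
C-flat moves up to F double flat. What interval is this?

diminished fourth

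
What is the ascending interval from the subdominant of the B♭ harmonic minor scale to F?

The subdominant of Bb harmonic minor is Eb.
Eb up to F: letters E→F make it a second; 2 semitones makes it major.

major second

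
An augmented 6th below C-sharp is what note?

Eb

A sixth below C lands on the letter E.
An augmented sixth spans 10 semitones, so C# moves to pitch class 3. On the letter E that is Eb.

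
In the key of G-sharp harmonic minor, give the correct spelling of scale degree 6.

E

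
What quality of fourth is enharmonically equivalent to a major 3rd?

diminished

A major third spans 4 semitones.
A fourth spanning 4 semitones is diminished (the perfect fourth is 5).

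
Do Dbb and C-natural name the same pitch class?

Yes

Dbb is pitch class 0; C is pitch class 0.
All spellings map to pitch class 0, so they are enharmonically equivalent.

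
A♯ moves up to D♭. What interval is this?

The letter names run A→D, a span of 3 letter steps, so the interval is some kind of fourth.
A# to Db is 3 semitones. A perfect fourth is 5, so 3 makes it doubly diminished.

doubly diminished fourth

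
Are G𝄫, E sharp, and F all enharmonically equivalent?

Yes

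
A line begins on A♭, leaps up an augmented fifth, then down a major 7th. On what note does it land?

F

An augmented fifth up from Ab is E (letter E, 8 semitones up).
A major seventh down from E is F (letter F, 11 semitones down).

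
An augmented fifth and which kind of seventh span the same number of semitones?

An augmented fifth spans 8 semitones.
A seventh spanning 8 semitones is doubly diminished (the major seventh is 11).

doubly diminished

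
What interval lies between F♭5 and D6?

augmented sixth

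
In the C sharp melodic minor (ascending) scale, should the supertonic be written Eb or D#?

D#

Each scale degree takes a distinct letter name. Degree 2 of a scale on C must use the letter D.
D# and Eb are enharmonically the same pitch, but only D# uses the letter D, so it is the correct spelling here.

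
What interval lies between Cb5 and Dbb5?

minor second

Counting letters C–D gives a second.
Cb→Dbb = 1 semitone, 1 narrower than the major second (2), so minor.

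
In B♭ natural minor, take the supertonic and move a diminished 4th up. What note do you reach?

Fb

The supertonic of Bb natural minor is C.
A diminished fourth (4 semitones) above C lands on the letter F, giving Fb.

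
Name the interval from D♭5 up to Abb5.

The letter names run D→A, a span of 4 letter steps, so the interval is some kind of fifth.
Db to Abb is 6 semitones. A perfect fifth is 7, so 6 makes it diminished.

diminished fifth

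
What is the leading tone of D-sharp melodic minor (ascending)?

The D# melodic minor (ascending) scale runs D# E# F# G# A# B# C##.
Degree 7 is C##.

C##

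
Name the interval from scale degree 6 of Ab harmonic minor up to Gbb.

minor second

Scale degree 6 of Ab harmonic minor is Fb.
Fb up to Gbb: letters F→G make it a second; 1 semitone makes it minor.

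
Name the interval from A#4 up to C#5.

Counting letters A–B–C gives a third.
A#→C# = 3 semitones, 1 narrower than the major third (4), so minor.

minor third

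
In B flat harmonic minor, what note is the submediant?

Degree 6 takes the letter 5 steps above B, which is G.
In harmonic minor, degree 6 sits 8 semitones above the tonic. Bb + 8 semitones is pitch class 6, spelled on G as Gb.

Gb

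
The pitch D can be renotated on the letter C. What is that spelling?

C##

D is pitch class 2. The letter C alone is pitch class 0.
To reach pitch class 2 from C requires an offset of +2 semitones, i.e. double sharp: C##.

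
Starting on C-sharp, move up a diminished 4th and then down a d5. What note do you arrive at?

B

A diminished fourth up from C# is F (letter F, 4 semitones up).
A diminished fifth down from F is B (letter B, 6 semitones down).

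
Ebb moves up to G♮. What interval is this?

Counting letters E–F–G gives a third.
Ebb→G = 5 semitones, 1 wider than the major third (4), so augmented.

augmented third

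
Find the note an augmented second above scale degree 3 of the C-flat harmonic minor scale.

Scale degree 3 of Cb harmonic minor is Ebb.
An augmented second (3 semitones) above Ebb lands on the letter F, giving F.

F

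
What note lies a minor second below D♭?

C

D down a major second is C, so the target letter is C.
From Db, a minor second is 1 semitone down: C.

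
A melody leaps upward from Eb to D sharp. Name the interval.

augmented seventh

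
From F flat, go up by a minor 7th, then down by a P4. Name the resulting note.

Bbb

A minor seventh up from Fb is Ebb (letter E, 10 semitones up).
A perfect fourth down from Ebb is Bbb (letter B, 5 semitones down).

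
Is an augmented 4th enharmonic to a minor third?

An augmented fourth spans 6 semitones; a minor third spans 3.
The spans differ, so they are not enharmonic equivalents.

No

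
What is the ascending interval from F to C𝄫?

Counting letters F–G–A–B–C gives a fifth.
F→Cbb = 5 semitones, 2 narrower than the perfect fifth (7), so doubly diminished.

doubly diminished fifth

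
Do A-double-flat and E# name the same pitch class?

Abb is pitch class 7; E# is pitch class 5.
The pitch classes differ (7 vs. 5), so they are not enharmonic equivalents.

No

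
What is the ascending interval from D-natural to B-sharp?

augmented sixth

Counting letters D–E–F–G–A–B gives a sixth.
D→B# = 10 semitones, 1 wider than the major sixth (9), so augmented.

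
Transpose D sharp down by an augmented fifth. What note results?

G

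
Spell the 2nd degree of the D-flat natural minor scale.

Degree 2 takes the letter 1 step above D, which is E.
In natural minor, degree 2 sits 2 semitones above the tonic. Db + 2 semitones is pitch class 3, spelled on E as Eb.

Eb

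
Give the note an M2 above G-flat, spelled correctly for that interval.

Ab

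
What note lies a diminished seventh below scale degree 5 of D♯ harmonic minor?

Scale degree 5 of D# harmonic minor is A#.
A diminished seventh (9 semitones) below A# lands on the letter B, giving B##.

B##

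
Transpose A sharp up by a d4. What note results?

D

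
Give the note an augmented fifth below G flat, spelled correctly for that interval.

Cbb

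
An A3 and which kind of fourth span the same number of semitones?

perfect

An augmented third spans 5 semitones.
A fourth spanning 5 semitones is perfect (the perfect fourth is 5).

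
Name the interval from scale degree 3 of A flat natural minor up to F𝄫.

diminished fourth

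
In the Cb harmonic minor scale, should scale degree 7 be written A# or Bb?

Each scale degree takes a distinct letter name. Degree 7 of a scale on C must use the letter B.
Bb and A# are enharmonically the same pitch, but only Bb uses the letter B, so it is the correct spelling here.

Bb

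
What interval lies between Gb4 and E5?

augmented sixth

Counting letters G–A–B–C–D–E gives a sixth.
Gb→E = 10 semitones, 1 wider than the major sixth (9), so augmented.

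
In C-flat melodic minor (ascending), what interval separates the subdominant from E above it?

The subdominant of Cb melodic minor (ascending) is Fb.
Fb up to E: letters F→E make it a seventh; 12 semitones makes it augmented.

augmented seventh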